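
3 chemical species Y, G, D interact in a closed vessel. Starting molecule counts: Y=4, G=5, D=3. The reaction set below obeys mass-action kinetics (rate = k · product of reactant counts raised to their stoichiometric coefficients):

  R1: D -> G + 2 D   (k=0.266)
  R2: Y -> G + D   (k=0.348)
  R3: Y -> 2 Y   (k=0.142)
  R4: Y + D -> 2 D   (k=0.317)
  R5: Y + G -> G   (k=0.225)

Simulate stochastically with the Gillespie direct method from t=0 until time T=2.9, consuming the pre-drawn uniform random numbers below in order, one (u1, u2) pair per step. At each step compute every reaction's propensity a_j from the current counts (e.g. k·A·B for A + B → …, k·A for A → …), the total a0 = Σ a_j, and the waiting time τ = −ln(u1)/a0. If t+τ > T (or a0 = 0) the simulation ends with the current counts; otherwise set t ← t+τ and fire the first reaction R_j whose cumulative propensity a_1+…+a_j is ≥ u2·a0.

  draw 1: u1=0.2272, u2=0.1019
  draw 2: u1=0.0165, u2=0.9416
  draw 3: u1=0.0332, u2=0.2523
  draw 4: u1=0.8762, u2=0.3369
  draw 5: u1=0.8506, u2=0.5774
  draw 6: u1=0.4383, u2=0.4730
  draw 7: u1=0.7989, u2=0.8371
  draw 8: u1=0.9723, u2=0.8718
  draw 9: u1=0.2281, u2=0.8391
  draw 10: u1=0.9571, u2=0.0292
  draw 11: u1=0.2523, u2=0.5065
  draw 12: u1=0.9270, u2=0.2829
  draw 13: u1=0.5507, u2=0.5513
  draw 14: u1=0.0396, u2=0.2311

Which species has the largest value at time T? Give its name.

t=0.000: Y=4 G=5 D=3
Draw 1: a1=0.798, a2=1.392, a3=0.568, a4=3.804, a5=4.500, a0=11.062; τ=−ln(0.2272)/11.062=0.134 → t=0.134; u2·a0=0.1019·11.062=1.127; a1=0.798 < 1.127 ≤ a1+a2=2.190 → R2 fires; Y=3 G=6 D=4
Draw 2: a1=1.064, a2=1.044, a3=0.426, a4=3.804, a5=4.050, a0=10.388; τ=−ln(0.0165)/10.388=0.395 → t=0.529; u2·a0=0.9416·10.388=9.781; a1+…+a4=6.338 < 9.781 ≤ a1+…+a5=10.388 → R5 fires; Y=2 G=6 D=4
Draw 3: a1=1.064, a2=0.696, a3=0.284, a4=2.536, a5=2.700, a0=7.280; τ=−ln(0.0332)/7.280=0.468 → t=0.997; u2·a0=0.2523·7.280=1.837; a1+a2=1.760 < 1.837 ≤ a1+…+a3=2.044 → R3 fires; Y=3 G=6 D=4
Draw 4: a1=1.064, a2=1.044, a3=0.426, a4=3.804, a5=4.050, a0=10.388; τ=−ln(0.8762)/10.388=0.013 → t=1.010; u2·a0=0.3369·10.388=3.500; a1+…+a3=2.534 < 3.500 ≤ a1+…+a4=6.338 → R4 fires; Y=2 G=6 D=5
Draw 5: a1=1.330, a2=0.696, a3=0.284, a4=3.170, a5=2.700, a0=8.180; τ=−ln(0.8506)/8.180=0.020 → t=1.029; u2·a0=0.5774·8.180=4.723; a1+…+a3=2.310 < 4.723 ≤ a1+…+a4=5.480 → R4 fires; Y=1 G=6 D=6
Draw 6: a1=1.596, a2=0.348, a3=0.142, a4=1.902, a5=1.350, a0=5.338; τ=−ln(0.4383)/5.338=0.155 → t=1.184; u2·a0=0.4730·5.338=2.525; a1+…+a3=2.086 < 2.525 ≤ a1+…+a4=3.988 → R4 fires; Y=0 G=6 D=7
Draw 7: a1=1.862, a2=0.000, a3=0.000, a4=0.000, a5=0.000, a0=1.862; τ=−ln(0.7989)/1.862=0.121 → t=1.304; u2·a0=0.8371·1.862=1.559 ≤ a1=1.862 → R1 fires; Y=0 G=7 D=8
Draw 8: a1=2.128, a2=0.000, a3=0.000, a4=0.000, a5=0.000, a0=2.128; τ=−ln(0.9723)/2.128=0.013 → t=1.318; u2·a0=0.8718·2.128=1.855 ≤ a1=2.128 → R1 fires; Y=0 G=8 D=9
Draw 9: a1=2.394, a2=0.000, a3=0.000, a4=0.000, a5=0.000, a0=2.394; τ=−ln(0.2281)/2.394=0.617 → t=1.935; u2·a0=0.8391·2.394=2.009 ≤ a1=2.394 → R1 fires; Y=0 G=9 D=10
Draw 10: a1=2.660, a2=0.000, a3=0.000, a4=0.000, a5=0.000, a0=2.660; τ=−ln(0.9571)/2.660=0.016 → t=1.951; u2·a0=0.0292·2.660=0.078 ≤ a1=2.660 → R1 fires; Y=0 G=10 D=11
Draw 11: a1=2.926, a2=0.000, a3=0.000, a4=0.000, a5=0.000, a0=2.926; τ=−ln(0.2523)/2.926=0.471 → t=2.422; u2·a0=0.5065·2.926=1.482 ≤ a1=2.926 → R1 fires; Y=0 G=11 D=12
Draw 12: a1=3.192, a2=0.000, a3=0.000, a4=0.000, a5=0.000, a0=3.192; τ=−ln(0.9270)/3.192=0.024 → t=2.446; u2·a0=0.2829·3.192=0.903 ≤ a1=3.192 → R1 fires; Y=0 G=12 D=13
Draw 13: a1=3.458, a2=0.000, a3=0.000, a4=0.000, a5=0.000, a0=3.458; τ=−ln(0.5507)/3.458=0.173 → t=2.618; u2·a0=0.5513·3.458=1.906 ≤ a1=3.458 → R1 fires; Y=0 G=13 D=14
Draw 14: a1=3.724, a2=0.000, a3=0.000, a4=0.000, a5=0.000, a0=3.724; τ=−ln(0.0396)/3.724=0.867 → t=3.485 > T=2.9: stop.
At T=2.9: Y=0 G=13 D=14; the largest is D.

Dominant species at T: D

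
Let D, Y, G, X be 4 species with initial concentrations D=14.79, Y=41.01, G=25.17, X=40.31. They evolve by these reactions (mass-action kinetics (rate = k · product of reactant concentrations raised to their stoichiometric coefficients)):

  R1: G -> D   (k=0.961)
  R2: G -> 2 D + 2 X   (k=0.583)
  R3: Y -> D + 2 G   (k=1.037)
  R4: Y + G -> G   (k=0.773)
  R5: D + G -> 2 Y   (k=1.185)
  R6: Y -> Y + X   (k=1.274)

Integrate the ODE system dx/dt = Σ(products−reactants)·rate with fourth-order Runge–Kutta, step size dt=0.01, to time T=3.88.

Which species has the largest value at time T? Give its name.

Dominant species at T: X

RK4 with dt=0.01: 388 steps to T=3.88. Trajectory (selected grid times):
t=0.00: D=14.79 Y=41.01 G=25.17 X=40.31
t=0.43: D=3.39 Y=10.67 G=5.94 X=56.41
t=0.86: D=3.71 Y=8.54 G=3.43 X=63.69
t=1.29: D=4.15 Y=8.45 G=2.81 X=69.84
t=1.72: D=4.48 Y=8.81 G=2.68 X=75.92
t=2.16: D=4.69 Y=9.28 G=2.69 X=82.37
t=2.59: D=4.81 Y=9.67 G=2.75 X=88.92
t=3.02: D=4.87 Y=9.95 G=2.80 X=95.69
t=3.45: D=4.90 Y=10.11 G=2.84 X=102.61
t=3.88: D=4.90 Y=10.20 G=2.87 X=109.61
At T=3.88: D=4.90 Y=10.20 G=2.87 X=109.61; the largest is X.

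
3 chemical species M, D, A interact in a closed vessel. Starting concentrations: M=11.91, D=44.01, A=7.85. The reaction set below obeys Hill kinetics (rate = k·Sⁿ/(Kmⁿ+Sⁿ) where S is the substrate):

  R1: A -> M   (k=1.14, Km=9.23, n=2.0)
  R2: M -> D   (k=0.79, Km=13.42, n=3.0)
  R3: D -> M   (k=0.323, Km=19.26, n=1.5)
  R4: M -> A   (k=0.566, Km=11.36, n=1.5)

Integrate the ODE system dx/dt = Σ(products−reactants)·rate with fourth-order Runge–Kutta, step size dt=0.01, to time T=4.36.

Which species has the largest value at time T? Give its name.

Dominant species at T: D

RK4 with dt=0.01: 436 steps to T=4.36. Trajectory (selected grid times):
t=0.00: M=11.91 D=44.01 A=7.85
t=0.48: M=11.96 D=44.05 A=7.76
t=0.97: M=12.01 D=44.08 A=7.68
t=1.45: M=12.05 D=44.12 A=7.60
t=1.94: M=12.09 D=44.16 A=7.52
t=2.42: M=12.12 D=44.20 A=7.44
t=2.91: M=12.16 D=44.25 A=7.37
t=3.39: M=12.18 D=44.29 A=7.30
t=3.88: M=12.21 D=44.33 A=7.23
t=4.36: M=12.23 D=44.37 A=7.17
At T=4.36: M=12.23 D=44.37 A=7.17; the largest is D.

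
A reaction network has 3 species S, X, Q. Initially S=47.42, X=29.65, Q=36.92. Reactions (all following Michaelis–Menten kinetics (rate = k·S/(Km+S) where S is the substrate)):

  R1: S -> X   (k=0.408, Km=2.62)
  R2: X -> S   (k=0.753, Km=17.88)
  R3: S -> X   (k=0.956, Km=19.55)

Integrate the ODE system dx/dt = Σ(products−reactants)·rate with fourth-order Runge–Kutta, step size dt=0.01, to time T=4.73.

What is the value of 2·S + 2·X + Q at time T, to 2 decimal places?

Value at T = 191.06

Check how each reaction changes W = 2·S + 2·X + Q (weight of products minus weight of reactants):
R1: S -> X: (2·1) − (2·1) = 2 − 2 = 0
R2: X -> S: (2·1) − (2·1) = 2 − 2 = 0
R3: S -> X: (2·1) − (2·1) = 2 − 2 = 0
Every reaction leaves W unchanged, so W is conserved and no simulation is needed: W(T) = W(0) = 2·47.42 + 2·29.65 + 36.92 = 191.06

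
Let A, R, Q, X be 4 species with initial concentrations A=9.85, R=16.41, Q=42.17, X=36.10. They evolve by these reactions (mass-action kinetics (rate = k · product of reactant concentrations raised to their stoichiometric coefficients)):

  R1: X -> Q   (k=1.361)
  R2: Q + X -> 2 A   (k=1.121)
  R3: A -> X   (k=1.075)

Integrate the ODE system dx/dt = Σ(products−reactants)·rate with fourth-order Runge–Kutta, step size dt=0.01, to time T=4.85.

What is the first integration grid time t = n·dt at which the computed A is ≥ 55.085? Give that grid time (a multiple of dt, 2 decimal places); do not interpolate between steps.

RK4 with dt=0.01: 485 steps to T=4.85. Trajectory (selected grid times):
t=0.00: A=9.85 R=16.41 Q=42.17 X=36.10
t=0.03: A=53.18 R=16.41 Q=20.79 X=14.15
t=0.04: A=58.19 R=16.41 Q=18.16 X=11.76
t=0.54: A=68.72 R=16.41 Q=1.24 X=18.16
t=1.08: A=63.14 R=16.41 Q=1.21 X=23.77
t=1.62: A=62.41 R=16.41 Q=1.21 X=24.50
t=2.16: A=62.32 R=16.41 Q=1.21 X=24.59
t=2.69: A=62.30 R=16.41 Q=1.21 X=24.60
t=3.23: A=62.30 R=16.41 Q=1.21 X=24.60
t=3.77: A=62.30 R=16.41 Q=1.21 X=24.60
t=4.31: A=62.30 R=16.41 Q=1.21 X=24.60
t=4.85: A=62.30 R=16.41 Q=1.21 X=24.60
A(0.03)=53.183 < 55.085 but A(0.04)=58.194 ≥ 55.085, so the first grid time is t=0.04.

Threshold first reached at t = 0.04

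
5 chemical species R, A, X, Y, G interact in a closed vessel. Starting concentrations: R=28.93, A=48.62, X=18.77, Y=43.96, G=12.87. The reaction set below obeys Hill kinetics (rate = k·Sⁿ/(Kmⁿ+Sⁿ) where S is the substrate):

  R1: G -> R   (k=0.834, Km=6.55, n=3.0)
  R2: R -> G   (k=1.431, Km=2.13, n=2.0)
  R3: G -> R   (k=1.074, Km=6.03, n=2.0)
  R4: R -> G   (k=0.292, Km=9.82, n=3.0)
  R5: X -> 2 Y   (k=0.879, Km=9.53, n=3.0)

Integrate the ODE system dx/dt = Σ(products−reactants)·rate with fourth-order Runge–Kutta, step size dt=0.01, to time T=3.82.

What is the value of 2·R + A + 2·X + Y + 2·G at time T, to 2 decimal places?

Check how each reaction changes W = 2·R + A + 2·X + Y + 2·G (weight of products minus weight of reactants):
R1: G -> R: (2·1) − (2·1) = 2 − 2 = 0
R2: R -> G: (2·1) − (2·1) = 2 − 2 = 0
R3: G -> R: (2·1) − (2·1) = 2 − 2 = 0
R4: R -> G: (2·1) − (2·1) = 2 − 2 = 0
R5: X -> 2 Y: (1·2) − (2·1) = 2 − 2 = 0
Every reaction leaves W unchanged, so W is conserved and no simulation is needed: W(T) = W(0) = 2·28.93 + 48.62 + 2·18.77 + 43.96 + 2·12.87 = 213.72

Value at T = 213.72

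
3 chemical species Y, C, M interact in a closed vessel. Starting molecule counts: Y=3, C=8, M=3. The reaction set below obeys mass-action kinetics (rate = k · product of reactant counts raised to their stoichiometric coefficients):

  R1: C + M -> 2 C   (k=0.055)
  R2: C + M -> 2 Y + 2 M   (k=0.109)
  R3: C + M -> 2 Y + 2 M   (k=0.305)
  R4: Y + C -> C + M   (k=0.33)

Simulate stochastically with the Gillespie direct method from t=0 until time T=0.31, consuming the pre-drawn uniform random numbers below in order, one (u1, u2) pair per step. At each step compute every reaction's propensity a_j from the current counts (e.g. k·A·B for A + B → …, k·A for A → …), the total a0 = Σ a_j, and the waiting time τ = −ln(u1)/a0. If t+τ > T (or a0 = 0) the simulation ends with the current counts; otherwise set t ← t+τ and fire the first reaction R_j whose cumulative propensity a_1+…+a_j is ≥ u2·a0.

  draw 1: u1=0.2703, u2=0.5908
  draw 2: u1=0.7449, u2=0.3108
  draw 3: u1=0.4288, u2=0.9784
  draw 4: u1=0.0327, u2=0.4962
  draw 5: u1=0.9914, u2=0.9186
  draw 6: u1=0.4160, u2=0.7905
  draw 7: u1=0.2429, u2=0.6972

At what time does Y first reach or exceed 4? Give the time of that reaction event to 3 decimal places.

t=0.000: Y=3 C=8 M=3
Draw 1: a1=1.320, a2=2.616, a3=7.320, a4=7.920, a0=19.176; τ=−ln(0.2703)/19.176=0.068 → t=0.068; u2·a0=0.5908·19.176=11.329; a1+…+a3=11.256 < 11.329 ≤ a1+…+a4=19.176 → R4 fires; Y=2 C=8 M=4
Draw 2: a1=1.760, a2=3.488, a3=9.760, a4=5.280, a0=20.288; τ=−ln(0.7449)/20.288=0.015 → t=0.083; u2·a0=0.3108·20.288=6.306; a1+a2=5.248 < 6.306 ≤ a1+…+a3=15.008 → R3 fires; Y=4 C=7 M=5
Draw 3: a1=1.925, a2=3.815, a3=10.675, a4=9.240, a0=25.655; τ=−ln(0.4288)/25.655=0.033 → t=0.116; u2·a0=0.9784·25.655=25.101; a1+…+a3=16.415 < 25.101 ≤ a1+…+a4=25.655 → R4 fires; Y=3 C=7 M=6
Draw 4: a1=2.310, a2=4.578, a3=12.810, a4=6.930, a0=26.628; τ=−ln(0.0327)/26.628=0.128 → t=0.244; u2·a0=0.4962·26.628=13.213; a1+a2=6.888 < 13.213 ≤ a1+…+a3=19.698 → R3 fires; Y=5 C=6 M=7
Draw 5: a1=2.310, a2=4.578, a3=12.810, a4=9.900, a0=29.598; τ=−ln(0.9914)/29.598=0.000 → t=0.244; u2·a0=0.9186·29.598=27.189; a1+…+a3=19.698 < 27.189 ≤ a1+…+a4=29.598 → R4 fires; Y=4 C=6 M=8
Draw 6: a1=2.640, a2=5.232, a3=14.640, a4=7.920, a0=30.432; τ=−ln(0.4160)/30.432=0.029 → t=0.273; u2·a0=0.7905·30.432=24.056; a1+…+a3=22.512 < 24.056 ≤ a1+…+a4=30.432 → R4 fires; Y=3 C=6 M=9
Draw 7: a1=2.970, a2=5.886, a3=16.470, a4=5.940, a0=31.266; τ=−ln(0.2429)/31.266=0.045 → t=0.319 > T=0.31: stop.
Y first becomes ≥ 4 when it reaches 4 at the event at t=0.083.

Threshold first reached at t = 0.083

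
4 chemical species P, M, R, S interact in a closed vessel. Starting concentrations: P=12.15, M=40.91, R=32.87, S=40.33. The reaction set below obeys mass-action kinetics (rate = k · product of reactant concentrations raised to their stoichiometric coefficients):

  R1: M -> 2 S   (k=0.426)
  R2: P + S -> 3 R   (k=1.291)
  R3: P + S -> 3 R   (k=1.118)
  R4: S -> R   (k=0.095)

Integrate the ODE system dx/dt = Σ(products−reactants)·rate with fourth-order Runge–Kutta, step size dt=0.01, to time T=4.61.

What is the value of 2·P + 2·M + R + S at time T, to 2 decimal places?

Value at T = 179.32

Check how each reaction changes W = 2·P + 2·M + R + S (weight of products minus weight of reactants):
R1: M -> 2 S: (1·2) − (2·1) = 2 − 2 = 0
R2: P + S -> 3 R: (1·3) − (2·1 + 1·1) = 3 − 3 = 0
R3: P + S -> 3 R: (1·3) − (2·1 + 1·1) = 3 − 3 = 0
R4: S -> R: (1·1) − (1·1) = 1 − 1 = 0
Every reaction leaves W unchanged, so W is conserved and no simulation is needed: W(T) = W(0) = 2·12.15 + 2·40.91 + 32.87 + 40.33 = 179.32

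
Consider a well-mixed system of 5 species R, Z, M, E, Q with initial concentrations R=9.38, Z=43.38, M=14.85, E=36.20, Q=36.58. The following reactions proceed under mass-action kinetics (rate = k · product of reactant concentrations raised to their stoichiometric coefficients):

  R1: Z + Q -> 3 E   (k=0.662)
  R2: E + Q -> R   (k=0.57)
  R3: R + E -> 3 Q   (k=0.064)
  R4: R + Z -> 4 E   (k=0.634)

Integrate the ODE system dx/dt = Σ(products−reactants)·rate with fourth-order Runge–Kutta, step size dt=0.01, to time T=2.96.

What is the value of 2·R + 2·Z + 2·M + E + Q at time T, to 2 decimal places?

Check how each reaction changes W = 2·R + 2·Z + 2·M + E + Q (weight of products minus weight of reactants):
R1: Z + Q -> 3 E: (1·3) − (2·1 + 1·1) = 3 − 3 = 0
R2: E + Q -> R: (2·1) − (1·1 + 1·1) = 2 − 2 = 0
R3: R + E -> 3 Q: (1·3) − (2·1 + 1·1) = 3 − 3 = 0
R4: R + Z -> 4 E: (1·4) − (2·1 + 2·1) = 4 − 4 = 0
Every reaction leaves W unchanged, so W is conserved and no simulation is needed: W(T) = W(0) = 2·9.38 + 2·43.38 + 2·14.85 + 36.20 + 36.58 = 208.00

Value at T = 208.00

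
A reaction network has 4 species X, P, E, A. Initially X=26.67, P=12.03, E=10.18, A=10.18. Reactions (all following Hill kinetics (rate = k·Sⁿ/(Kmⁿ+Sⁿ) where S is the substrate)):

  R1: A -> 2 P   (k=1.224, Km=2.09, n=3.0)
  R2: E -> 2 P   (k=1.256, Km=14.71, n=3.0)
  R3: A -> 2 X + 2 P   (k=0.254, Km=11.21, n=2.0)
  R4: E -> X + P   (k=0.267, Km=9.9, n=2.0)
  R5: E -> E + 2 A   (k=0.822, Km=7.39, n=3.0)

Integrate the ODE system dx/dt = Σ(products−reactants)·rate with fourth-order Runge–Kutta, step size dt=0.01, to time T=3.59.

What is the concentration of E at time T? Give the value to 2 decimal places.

RK4 with dt=0.01: 359 steps to T=3.59. Trajectory (selected grid times):
t=0.00: X=26.67 P=12.03 E=10.18 A=10.18
t=0.40: X=26.82 P=13.39 E=10.00 A=10.12
t=0.80: X=26.96 P=14.74 E=9.83 A=10.06
t=1.20: X=27.10 P=16.08 E=9.67 A=9.98
t=1.60: X=27.24 P=17.41 E=9.51 A=9.90
t=1.99: X=27.38 P=18.70 E=9.35 A=9.82
t=2.39: X=27.52 P=20.01 E=9.20 A=9.73
t=2.79: X=27.65 P=21.31 E=9.06 A=9.63
t=3.19: X=27.79 P=22.60 E=8.92 A=9.53
t=3.59: X=27.92 P=23.88 E=8.78 A=9.41
Read off E at T=3.59: 8.78

E at T = 8.78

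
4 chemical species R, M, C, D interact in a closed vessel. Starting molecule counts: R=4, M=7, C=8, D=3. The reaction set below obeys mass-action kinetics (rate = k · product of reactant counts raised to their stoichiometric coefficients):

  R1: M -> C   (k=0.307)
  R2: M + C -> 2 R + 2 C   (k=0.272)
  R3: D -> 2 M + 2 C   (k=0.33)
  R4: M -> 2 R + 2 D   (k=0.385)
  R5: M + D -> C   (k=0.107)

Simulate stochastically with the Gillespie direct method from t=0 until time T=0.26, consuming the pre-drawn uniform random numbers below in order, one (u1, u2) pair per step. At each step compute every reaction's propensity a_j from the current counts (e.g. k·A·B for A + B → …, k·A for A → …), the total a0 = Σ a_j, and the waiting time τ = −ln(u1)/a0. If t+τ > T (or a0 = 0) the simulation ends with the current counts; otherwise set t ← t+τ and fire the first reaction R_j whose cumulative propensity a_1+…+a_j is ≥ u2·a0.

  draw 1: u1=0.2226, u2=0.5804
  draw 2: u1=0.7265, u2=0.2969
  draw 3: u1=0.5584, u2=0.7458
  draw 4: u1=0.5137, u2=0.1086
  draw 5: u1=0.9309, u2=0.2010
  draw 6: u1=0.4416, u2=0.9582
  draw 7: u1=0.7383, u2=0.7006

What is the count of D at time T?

D at T = 2

t=0.000: R=4 M=7 C=8 D=3
Draw 1: a1=2.149, a2=15.232, a3=0.990, a4=2.695, a5=2.247, a0=23.313; τ=−ln(0.2226)/23.313=0.064 → t=0.064; u2·a0=0.5804·23.313=13.531; a1=2.149 < 13.531 ≤ a1+a2=17.381 → R2 fires; R=6 M=6 C=9 D=3
Draw 2: a1=1.842, a2=14.688, a3=0.990, a4=2.310, a5=1.926, a0=21.756; τ=−ln(0.7265)/21.756=0.015 → t=0.079; u2·a0=0.2969·21.756=6.459; a1=1.842 < 6.459 ≤ a1+a2=16.530 → R2 fires; R=8 M=5 C=10 D=3
Draw 3: a1=1.535, a2=13.600, a3=0.990, a4=1.925, a5=1.605, a0=19.655; τ=−ln(0.5584)/19.655=0.030 → t=0.109; u2·a0=0.7458·19.655=14.659; a1=1.535 < 14.659 ≤ a1+a2=15.135 → R2 fires; R=10 M=4 C=11 D=3
Draw 4: a1=1.228, a2=11.968, a3=0.990, a4=1.540, a5=1.284, a0=17.010; τ=−ln(0.5137)/17.010=0.039 → t=0.148; u2·a0=0.1086·17.010=1.847; a1=1.228 < 1.847 ≤ a1+a2=13.196 → R2 fires; R=12 M=3 C=12 D=3
Draw 5: a1=0.921, a2=9.792, a3=0.990, a4=1.155, a5=0.963, a0=13.821; τ=−ln(0.9309)/13.821=0.005 → t=0.153; u2·a0=0.2010·13.821=2.778; a1=0.921 < 2.778 ≤ a1+a2=10.713 → R2 fires; R=14 M=2 C=13 D=3
Draw 6: a1=0.614, a2=7.072, a3=0.990, a4=0.770, a5=0.642, a0=10.088; τ=−ln(0.4416)/10.088=0.081 → t=0.234; u2·a0=0.9582·10.088=9.666; a1+…+a4=9.446 < 9.666 ≤ a1+…+a5=10.088 → R5 fires; R=14 M=1 C=14 D=2
Draw 7: a1=0.307, a2=3.808, a3=0.660, a4=0.385, a5=0.214, a0=5.374; τ=−ln(0.7383)/5.374=0.056 → t=0.291 > T=0.26: stop.
Read off D at T=0.26: 2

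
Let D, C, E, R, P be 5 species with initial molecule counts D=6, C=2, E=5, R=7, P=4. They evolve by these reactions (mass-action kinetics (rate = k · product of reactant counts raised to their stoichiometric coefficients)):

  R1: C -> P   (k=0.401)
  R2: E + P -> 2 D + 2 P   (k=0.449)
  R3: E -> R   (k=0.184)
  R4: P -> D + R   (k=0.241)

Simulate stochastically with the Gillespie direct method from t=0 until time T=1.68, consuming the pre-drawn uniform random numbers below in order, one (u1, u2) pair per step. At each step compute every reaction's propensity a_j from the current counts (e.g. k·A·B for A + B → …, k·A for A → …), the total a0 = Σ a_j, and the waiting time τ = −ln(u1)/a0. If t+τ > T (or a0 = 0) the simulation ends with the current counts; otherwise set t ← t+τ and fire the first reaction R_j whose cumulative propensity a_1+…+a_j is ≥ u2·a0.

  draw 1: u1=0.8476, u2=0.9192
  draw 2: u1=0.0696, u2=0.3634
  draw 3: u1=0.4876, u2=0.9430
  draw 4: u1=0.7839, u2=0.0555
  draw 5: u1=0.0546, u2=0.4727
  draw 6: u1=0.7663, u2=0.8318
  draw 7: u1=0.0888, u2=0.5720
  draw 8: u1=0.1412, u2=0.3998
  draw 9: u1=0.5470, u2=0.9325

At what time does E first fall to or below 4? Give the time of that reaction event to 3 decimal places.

t=0.000: D=6 C=2 E=5 R=7 P=4
Draw 1: a1=0.802, a2=8.980, a3=0.920, a4=0.964, a0=11.666; τ=−ln(0.8476)/11.666=0.014 → t=0.014; u2·a0=0.9192·11.666=10.723; a1+…+a3=10.702 < 10.723 ≤ a1+…+a4=11.666 → R4 fires; D=7 C=2 E=5 R=8 P=3
Draw 2: a1=0.802, a2=6.735, a3=0.920, a4=0.723, a0=9.180; τ=−ln(0.0696)/9.180=0.290 → t=0.304; u2·a0=0.3634·9.180=3.336; a1=0.802 < 3.336 ≤ a1+a2=7.537 → R2 fires; D=9 C=2 E=4 R=8 P=4
Draw 3: a1=0.802, a2=7.184, a3=0.736, a4=0.964, a0=9.686; τ=−ln(0.4876)/9.686=0.074 → t=0.379; u2·a0=0.9430·9.686=9.134; a1+…+a3=8.722 < 9.134 ≤ a1+…+a4=9.686 → R4 fires; D=10 C=2 E=4 R=9 P=3
Draw 4: a1=0.802, a2=5.388, a3=0.736, a4=0.723, a0=7.649; τ=−ln(0.7839)/7.649=0.032 → t=0.410; u2·a0=0.0555·7.649=0.425 ≤ a1=0.802 → R1 fires; D=10 C=1 E=4 R=9 P=4
Draw 5: a1=0.401, a2=7.184, a3=0.736, a4=0.964, a0=9.285; τ=−ln(0.0546)/9.285=0.313 → t=0.724; u2·a0=0.4727·9.285=4.389; a1=0.401 < 4.389 ≤ a1+a2=7.585 → R2 fires; D=12 C=1 E=3 R=9 P=5
Draw 6: a1=0.401, a2=6.735, a3=0.552, a4=1.205, a0=8.893; τ=−ln(0.7663)/8.893=0.030 → t=0.754; u2·a0=0.8318·8.893=7.397; a1+a2=7.136 < 7.397 ≤ a1+…+a3=7.688 → R3 fires; D=12 C=1 E=2 R=10 P=5
Draw 7: a1=0.401, a2=4.490, a3=0.368, a4=1.205, a0=6.464; τ=−ln(0.0888)/6.464=0.375 → t=1.128; u2·a0=0.5720·6.464=3.697; a1=0.401 < 3.697 ≤ a1+a2=4.891 → R2 fires; D=14 C=1 E=1 R=10 P=6
Draw 8: a1=0.401, a2=2.694, a3=0.184, a4=1.446, a0=4.725; τ=−ln(0.1412)/4.725=0.414 → t=1.542; u2·a0=0.3998·4.725=1.889; a1=0.401 < 1.889 ≤ a1+a2=3.095 → R2 fires; D=16 C=1 E=0 R=10 P=7
Draw 9: a1=0.401, a2=0.000, a3=0.000, a4=1.687, a0=2.088; τ=−ln(0.5470)/2.088=0.289 → t=1.831 > T=1.68: stop.
E first becomes ≤ 4 when it reaches 4 at the event at t=0.304.

Threshold first reached at t = 0.304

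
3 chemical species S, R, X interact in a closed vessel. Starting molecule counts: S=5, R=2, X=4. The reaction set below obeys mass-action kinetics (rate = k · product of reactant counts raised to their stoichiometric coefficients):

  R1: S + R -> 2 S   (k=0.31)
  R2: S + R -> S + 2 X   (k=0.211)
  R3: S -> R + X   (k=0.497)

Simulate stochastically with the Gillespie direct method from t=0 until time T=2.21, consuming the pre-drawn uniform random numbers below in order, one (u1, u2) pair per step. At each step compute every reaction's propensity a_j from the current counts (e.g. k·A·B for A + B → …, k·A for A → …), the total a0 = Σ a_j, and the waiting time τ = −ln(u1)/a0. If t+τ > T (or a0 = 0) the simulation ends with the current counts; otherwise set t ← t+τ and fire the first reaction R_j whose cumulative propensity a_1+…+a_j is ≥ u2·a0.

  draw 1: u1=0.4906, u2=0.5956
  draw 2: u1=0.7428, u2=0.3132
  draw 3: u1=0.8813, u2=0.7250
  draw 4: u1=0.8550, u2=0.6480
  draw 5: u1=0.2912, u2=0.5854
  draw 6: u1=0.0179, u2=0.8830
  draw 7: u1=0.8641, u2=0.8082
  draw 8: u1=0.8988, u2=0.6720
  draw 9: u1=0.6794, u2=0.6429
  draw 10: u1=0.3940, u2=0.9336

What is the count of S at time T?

S at T = 1

t=0.000: S=5 R=2 X=4
Draw 1: a1=3.100, a2=2.110, a3=2.485, a0=7.695; τ=−ln(0.4906)/7.695=0.093 → t=0.093; u2·a0=0.5956·7.695=4.583; a1=3.100 < 4.583 ≤ a1+a2=5.210 → R2 fires; S=5 R=1 X=6
Draw 2: a1=1.550, a2=1.055, a3=2.485, a0=5.090; τ=−ln(0.7428)/5.090=0.058 → t=0.151; u2·a0=0.3132·5.090=1.594; a1=1.550 < 1.594 ≤ a1+a2=2.605 → R2 fires; S=5 R=0 X=8
Draw 3: a1=0.000, a2=0.000, a3=2.485, a0=2.485; τ=−ln(0.8813)/2.485=0.051 → t=0.202; u2·a0=0.7250·2.485=1.802; a1+a2=0.000 < 1.802 ≤ a1+…+a3=2.485 → R3 fires; S=4 R=1 X=9
Draw 4: a1=1.240, a2=0.844, a3=1.988, a0=4.072; τ=−ln(0.8550)/4.072=0.038 → t=0.240; u2·a0=0.6480·4.072=2.639; a1+a2=2.084 < 2.639 ≤ a1+…+a3=4.072 → R3 fires; S=3 R=2 X=10
Draw 5: a1=1.860, a2=1.266, a3=1.491, a0=4.617; τ=−ln(0.2912)/4.617=0.267 → t=0.507; u2·a0=0.5854·4.617=2.703; a1=1.860 < 2.703 ≤ a1+a2=3.126 → R2 fires; S=3 R=1 X=12
Draw 6: a1=0.930, a2=0.633, a3=1.491, a0=3.054; τ=−ln(0.0179)/3.054=1.317 → t=1.825; u2·a0=0.8830·3.054=2.697; a1+a2=1.563 < 2.697 ≤ a1+…+a3=3.054 → R3 fires; S=2 R=2 X=13
Draw 7: a1=1.240, a2=0.844, a3=0.994, a0=3.078; τ=−ln(0.8641)/3.078=0.047 → t=1.872; u2·a0=0.8082·3.078=2.488; a1+a2=2.084 < 2.488 ≤ a1+…+a3=3.078 → R3 fires; S=1 R=3 X=14
Draw 8: a1=0.930, a2=0.633, a3=0.497, a0=2.060; τ=−ln(0.8988)/2.060=0.052 → t=1.924; u2·a0=0.6720·2.060=1.384; a1=0.930 < 1.384 ≤ a1+a2=1.563 → R2 fires; S=1 R=2 X=16
Draw 9: a1=0.620, a2=0.422, a3=0.497, a0=1.539; τ=−ln(0.6794)/1.539=0.251 → t=2.175; u2·a0=0.6429·1.539=0.989; a1=0.620 < 0.989 ≤ a1+a2=1.042 → R2 fires; S=1 R=1 X=18
Draw 10: a1=0.310, a2=0.211, a3=0.497, a0=1.018; τ=−ln(0.3940)/1.018=0.915 → t=3.090 > T=2.21: stop.
Read off S at T=2.21: 1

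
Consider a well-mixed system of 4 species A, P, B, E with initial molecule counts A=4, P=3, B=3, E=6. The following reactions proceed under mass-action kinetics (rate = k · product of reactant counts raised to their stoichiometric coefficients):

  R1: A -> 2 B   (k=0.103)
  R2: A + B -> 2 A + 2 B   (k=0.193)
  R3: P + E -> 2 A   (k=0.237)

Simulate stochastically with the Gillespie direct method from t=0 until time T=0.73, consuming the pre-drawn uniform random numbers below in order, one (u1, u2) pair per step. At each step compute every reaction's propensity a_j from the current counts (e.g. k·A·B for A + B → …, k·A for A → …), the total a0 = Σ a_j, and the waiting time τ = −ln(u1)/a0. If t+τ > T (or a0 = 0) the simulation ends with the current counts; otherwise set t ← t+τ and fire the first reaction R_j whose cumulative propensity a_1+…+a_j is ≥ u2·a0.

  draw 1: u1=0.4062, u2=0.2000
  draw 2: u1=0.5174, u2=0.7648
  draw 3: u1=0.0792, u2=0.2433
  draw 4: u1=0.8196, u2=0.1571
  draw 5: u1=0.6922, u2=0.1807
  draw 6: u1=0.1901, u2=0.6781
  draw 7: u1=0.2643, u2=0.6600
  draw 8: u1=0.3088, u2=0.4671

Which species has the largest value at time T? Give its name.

Dominant species at T: A

t=0.000: A=4 P=3 B=3 E=6
Draw 1: a1=0.412, a2=2.316, a3=4.266, a0=6.994; τ=−ln(0.4062)/6.994=0.129 → t=0.129; u2·a0=0.2000·6.994=1.399; a1=0.412 < 1.399 ≤ a1+a2=2.728 → R2 fires; A=5 P=3 B=4 E=6
Draw 2: a1=0.515, a2=3.860, a3=4.266, a0=8.641; τ=−ln(0.5174)/8.641=0.076 → t=0.205; u2·a0=0.7648·8.641=6.609; a1+a2=4.375 < 6.609 ≤ a1+…+a3=8.641 → R3 fires; A=7 P=2 B=4 E=5
Draw 3: a1=0.721, a2=5.404, a3=2.370, a0=8.495; τ=−ln(0.0792)/8.495=0.299 → t=0.504; u2·a0=0.2433·8.495=2.067; a1=0.721 < 2.067 ≤ a1+a2=6.125 → R2 fires; A=8 P=2 B=5 E=5
Draw 4: a1=0.824, a2=7.720, a3=2.370, a0=10.914; τ=−ln(0.8196)/10.914=0.018 → t=0.522; u2·a0=0.1571·10.914=1.715; a1=0.824 < 1.715 ≤ a1+a2=8.544 → R2 fires; A=9 P=2 B=6 E=5
Draw 5: a1=0.927, a2=10.422, a3=2.370, a0=13.719; τ=−ln(0.6922)/13.719=0.027 → t=0.549; u2·a0=0.1807·13.719=2.479; a1=0.927 < 2.479 ≤ a1+a2=11.349 → R2 fires; A=10 P=2 B=7 E=5
Draw 6: a1=1.030, a2=13.510, a3=2.370, a0=16.910; τ=−ln(0.1901)/16.910=0.098 → t=0.647; u2·a0=0.6781·16.910=11.467; a1=1.030 < 11.467 ≤ a1+a2=14.540 → R2 fires; A=11 P=2 B=8 E=5
Draw 7: a1=1.133, a2=16.984, a3=2.370, a0=20.487; τ=−ln(0.2643)/20.487=0.065 → t=0.712; u2·a0=0.6600·20.487=13.521; a1=1.133 < 13.521 ≤ a1+a2=18.117 → R2 fires; A=12 P=2 B=9 E=5
Draw 8: a1=1.236, a2=20.844, a3=2.370, a0=24.450; τ=−ln(0.3088)/24.450=0.048 → t=0.760 > T=0.73: stop.
At T=0.73: A=12 P=2 B=9 E=5; the largest is A.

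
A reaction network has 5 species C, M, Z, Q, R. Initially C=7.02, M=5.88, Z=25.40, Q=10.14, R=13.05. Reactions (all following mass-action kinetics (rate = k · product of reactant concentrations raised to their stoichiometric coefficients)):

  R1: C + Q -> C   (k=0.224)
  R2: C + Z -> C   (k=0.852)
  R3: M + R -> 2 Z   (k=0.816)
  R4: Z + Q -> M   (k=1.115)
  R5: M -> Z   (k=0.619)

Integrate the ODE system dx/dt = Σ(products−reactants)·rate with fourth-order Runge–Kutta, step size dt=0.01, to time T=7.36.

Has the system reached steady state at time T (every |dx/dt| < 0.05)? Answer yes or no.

Steady state at T: yes

RK4 with dt=0.01: 736 steps to T=7.36. Trajectory (selected grid times):
t=0.00: C=7.02 M=5.88 Z=25.40 Q=10.14 R=13.05
t=0.82: C=7.02 M=1.42 Z=1.25 Q=0.00 R=1.03
t=1.64: C=7.02 M=0.52 Z=0.18 Q=0.00 R=0.57
t=2.45: C=7.02 M=0.23 Z=0.06 Q=0.00 R=0.45
t=3.27: C=7.02 M=0.10 Z=0.03 Q=0.00 R=0.41
t=4.09: C=7.02 M=0.05 Z=0.01 Q=0.00 R=0.39
t=4.91: C=7.02 M=0.02 Z=0.01 Q=0.00 R=0.38
t=5.72: C=7.02 M=0.01 Z=0.00 Q=0.00 R=0.38
t=6.54: C=7.02 M=0.00 Z=0.00 Q=0.00 R=0.38
t=7.36: C=7.02 M=0.00 Z=0.00 Q=0.00 R=0.37
Rates at T: R1=0.0000, R2=0.0033, R3=0.0007, R4=0.0000, R5=0.0014
dx/dt at T (Σ net stoichiometry × rate): C=+0.0000, M=-0.0021, Z=-0.0005, Q=-0.0000, R=-0.0007
Largest |dx/dt| is |-0.0021| (M) < 0.05 → steady.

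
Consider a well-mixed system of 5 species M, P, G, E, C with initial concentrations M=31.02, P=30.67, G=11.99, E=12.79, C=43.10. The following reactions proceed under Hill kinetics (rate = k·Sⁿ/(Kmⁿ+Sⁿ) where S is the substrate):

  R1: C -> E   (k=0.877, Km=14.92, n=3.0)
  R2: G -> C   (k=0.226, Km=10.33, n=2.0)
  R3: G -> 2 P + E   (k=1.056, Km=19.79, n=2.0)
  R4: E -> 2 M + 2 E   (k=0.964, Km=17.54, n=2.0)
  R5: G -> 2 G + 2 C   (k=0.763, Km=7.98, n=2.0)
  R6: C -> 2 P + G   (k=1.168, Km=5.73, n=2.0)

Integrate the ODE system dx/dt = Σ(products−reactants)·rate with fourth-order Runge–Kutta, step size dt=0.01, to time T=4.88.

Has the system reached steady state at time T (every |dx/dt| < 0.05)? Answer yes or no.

Steady state at T: no

RK4 with dt=0.01: 488 steps to T=4.88. Trajectory (selected grid times):
t=0.00: M=31.02 P=30.67 G=11.99 E=12.79 C=43.10
t=0.54: M=31.40 P=32.23 G=12.67 E=13.59 C=42.68
t=1.08: M=31.80 P=33.81 G=13.34 E=14.42 C=42.28
t=1.63: M=32.24 P=35.45 G=14.02 E=15.29 C=41.89
t=2.17: M=32.71 P=37.08 G=14.67 E=16.17 C=41.53
t=2.71: M=33.20 P=38.73 G=15.32 E=17.08 C=41.18
t=3.25: M=33.72 P=40.41 G=15.96 E=18.01 C=40.85
t=3.80: M=34.28 P=42.14 G=16.61 E=18.98 C=40.53
t=4.34: M=34.85 P=43.86 G=17.24 E=19.96 C=40.22
t=4.88: M=35.45 P=45.59 G=17.85 E=20.96 C=39.93
Rates at T: R1=0.8335, R2=0.1693, R3=0.4738, R4=0.5671, R5=0.6359, R6=1.1444
dx/dt at T (Σ net stoichiometry × rate): M=+1.1341, P=+3.2365, G=+1.1372, E=+1.8744, C=-0.5367
Largest |dx/dt| is |+3.2365| (P) ≥ 0.05 → not steady.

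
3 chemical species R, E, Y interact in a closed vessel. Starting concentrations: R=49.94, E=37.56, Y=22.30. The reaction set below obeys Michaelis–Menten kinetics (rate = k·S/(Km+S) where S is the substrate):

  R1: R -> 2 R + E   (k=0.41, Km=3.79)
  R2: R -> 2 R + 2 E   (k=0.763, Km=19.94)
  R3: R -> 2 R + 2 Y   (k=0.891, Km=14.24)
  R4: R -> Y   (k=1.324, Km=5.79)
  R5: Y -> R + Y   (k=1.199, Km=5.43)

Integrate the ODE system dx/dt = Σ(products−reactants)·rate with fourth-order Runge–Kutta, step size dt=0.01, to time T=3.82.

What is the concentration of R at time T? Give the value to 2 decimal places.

RK4 with dt=0.01: 382 steps to T=3.82. Trajectory (selected grid times):
t=0.00: R=49.94 E=37.56 Y=22.30
t=0.42: R=50.53 E=38.18 Y=23.38
t=0.85: R=51.14 E=38.81 Y=24.49
t=1.27: R=51.74 E=39.44 Y=25.58
t=1.70: R=52.35 E=40.08 Y=26.69
t=2.12: R=52.96 E=40.70 Y=27.78
t=2.55: R=53.58 E=41.34 Y=28.90
t=2.97: R=54.20 E=41.97 Y=29.99
t=3.40: R=54.83 E=42.62 Y=31.12
t=3.82: R=55.45 E=43.25 Y=32.21
Read off R at T=3.82: 55.45

R at T = 55.45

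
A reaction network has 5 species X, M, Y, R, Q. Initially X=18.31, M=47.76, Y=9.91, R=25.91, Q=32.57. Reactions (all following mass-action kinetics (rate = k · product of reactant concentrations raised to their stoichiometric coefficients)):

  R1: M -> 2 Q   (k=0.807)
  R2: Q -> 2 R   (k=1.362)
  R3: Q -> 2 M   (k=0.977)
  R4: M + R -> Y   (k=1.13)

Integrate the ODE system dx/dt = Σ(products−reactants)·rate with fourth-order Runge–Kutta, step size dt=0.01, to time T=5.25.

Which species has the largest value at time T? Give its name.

Dominant species at T: Y

RK4 with dt=0.01: 525 steps to T=5.25. Trajectory (selected grid times):
t=0.00: X=18.31 M=47.76 Y=9.91 R=25.91 Q=32.57
t=0.58: X=18.31 M=8.14 Y=68.86 R=4.36 Q=15.46
t=1.17: X=18.31 M=2.40 Y=84.00 R=5.46 Q=6.01
t=1.75: X=18.31 M=0.74 Y=89.30 R=6.14 Q=2.18
t=2.33: X=18.31 M=0.24 Y=91.12 R=6.45 Q=0.76
t=2.92: X=18.31 M=0.08 Y=91.75 R=6.57 Q=0.26
t=3.50: X=18.31 M=0.03 Y=91.96 R=6.61 Q=0.09
t=4.08: X=18.31 M=0.01 Y=92.03 R=6.63 Q=0.03
t=4.67: X=18.31 M=0.00 Y=92.05 R=6.63 Q=0.01
t=5.25: X=18.31 M=0.00 Y=92.06 R=6.63 Q=0.00
At T=5.25: X=18.31 M=0.00 Y=92.06 R=6.63 Q=0.00; the largest is Y.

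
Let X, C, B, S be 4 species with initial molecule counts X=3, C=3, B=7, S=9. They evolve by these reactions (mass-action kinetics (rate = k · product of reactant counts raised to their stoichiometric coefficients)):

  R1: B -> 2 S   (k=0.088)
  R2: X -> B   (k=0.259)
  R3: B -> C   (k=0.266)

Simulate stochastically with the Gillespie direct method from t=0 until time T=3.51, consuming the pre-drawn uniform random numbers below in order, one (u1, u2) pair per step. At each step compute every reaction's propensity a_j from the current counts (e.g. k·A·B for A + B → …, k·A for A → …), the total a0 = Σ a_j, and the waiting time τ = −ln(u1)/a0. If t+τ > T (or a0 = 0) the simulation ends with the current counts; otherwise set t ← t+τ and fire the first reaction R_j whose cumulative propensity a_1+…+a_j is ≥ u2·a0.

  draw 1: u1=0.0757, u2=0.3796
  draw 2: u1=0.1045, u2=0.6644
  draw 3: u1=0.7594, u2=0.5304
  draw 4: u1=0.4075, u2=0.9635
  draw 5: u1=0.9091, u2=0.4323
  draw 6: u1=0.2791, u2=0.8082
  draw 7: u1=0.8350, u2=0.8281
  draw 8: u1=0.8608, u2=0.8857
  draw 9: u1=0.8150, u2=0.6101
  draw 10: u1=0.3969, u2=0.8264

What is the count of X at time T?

X at T = 1

t=0.000: X=3 C=3 B=7 S=9
Draw 1: a1=0.616, a2=0.777, a3=1.862, a0=3.255; τ=−ln(0.0757)/3.255=0.793 → t=0.793; u2·a0=0.3796·3.255=1.236; a1=0.616 < 1.236 ≤ a1+a2=1.393 → R2 fires; X=2 C=3 B=8 S=9
Draw 2: a1=0.704, a2=0.518, a3=2.128, a0=3.350; τ=−ln(0.1045)/3.350=0.674 → t=1.467; u2·a0=0.6644·3.350=2.226; a1+a2=1.222 < 2.226 ≤ a1+…+a3=3.350 → R3 fires; X=2 C=4 B=7 S=9
Draw 3: a1=0.616, a2=0.518, a3=1.862, a0=2.996; τ=−ln(0.7594)/2.996=0.092 → t=1.559; u2·a0=0.5304·2.996=1.589; a1+a2=1.134 < 1.589 ≤ a1+…+a3=2.996 → R3 fires; X=2 C=5 B=6 S=9
Draw 4: a1=0.528, a2=0.518, a3=1.596, a0=2.642; τ=−ln(0.4075)/2.642=0.340 → t=1.899; u2·a0=0.9635·2.642=2.546; a1+a2=1.046 < 2.546 ≤ a1+…+a3=2.642 → R3 fires; X=2 C=6 B=5 S=9
Draw 5: a1=0.440, a2=0.518, a3=1.330, a0=2.288; τ=−ln(0.9091)/2.288=0.042 → t=1.940; u2·a0=0.4323·2.288=0.989; a1+a2=0.958 < 0.989 ≤ a1+…+a3=2.288 → R3 fires; X=2 C=7 B=4 S=9
Draw 6: a1=0.352, a2=0.518, a3=1.064, a0=1.934; τ=−ln(0.2791)/1.934=0.660 → t=2.600; u2·a0=0.8082·1.934=1.563; a1+a2=0.870 < 1.563 ≤ a1+…+a3=1.934 → R3 fires; X=2 C=8 B=3 S=9
Draw 7: a1=0.264, a2=0.518, a3=0.798, a0=1.580; τ=−ln(0.8350)/1.580=0.114 → t=2.714; u2·a0=0.8281·1.580=1.308; a1+a2=0.782 < 1.308 ≤ a1+…+a3=1.580 → R3 fires; X=2 C=9 B=2 S=9
Draw 8: a1=0.176, a2=0.518, a3=0.532, a0=1.226; τ=−ln(0.8608)/1.226=0.122 → t=2.837; u2·a0=0.8857·1.226=1.086; a1+a2=0.694 < 1.086 ≤ a1+…+a3=1.226 → R3 fires; X=2 C=10 B=1 S=9
Draw 9: a1=0.088, a2=0.518, a3=0.266, a0=0.872; τ=−ln(0.8150)/0.872=0.235 → t=3.071; u2·a0=0.6101·0.872=0.532; a1=0.088 < 0.532 ≤ a1+a2=0.606 → R2 fires; X=1 C=10 B=2 S=9
Draw 10: a1=0.176, a2=0.259, a3=0.532, a0=0.967; τ=−ln(0.3969)/0.967=0.956 → t=4.027 > T=3.51: stop.
Read off X at T=3.51: 1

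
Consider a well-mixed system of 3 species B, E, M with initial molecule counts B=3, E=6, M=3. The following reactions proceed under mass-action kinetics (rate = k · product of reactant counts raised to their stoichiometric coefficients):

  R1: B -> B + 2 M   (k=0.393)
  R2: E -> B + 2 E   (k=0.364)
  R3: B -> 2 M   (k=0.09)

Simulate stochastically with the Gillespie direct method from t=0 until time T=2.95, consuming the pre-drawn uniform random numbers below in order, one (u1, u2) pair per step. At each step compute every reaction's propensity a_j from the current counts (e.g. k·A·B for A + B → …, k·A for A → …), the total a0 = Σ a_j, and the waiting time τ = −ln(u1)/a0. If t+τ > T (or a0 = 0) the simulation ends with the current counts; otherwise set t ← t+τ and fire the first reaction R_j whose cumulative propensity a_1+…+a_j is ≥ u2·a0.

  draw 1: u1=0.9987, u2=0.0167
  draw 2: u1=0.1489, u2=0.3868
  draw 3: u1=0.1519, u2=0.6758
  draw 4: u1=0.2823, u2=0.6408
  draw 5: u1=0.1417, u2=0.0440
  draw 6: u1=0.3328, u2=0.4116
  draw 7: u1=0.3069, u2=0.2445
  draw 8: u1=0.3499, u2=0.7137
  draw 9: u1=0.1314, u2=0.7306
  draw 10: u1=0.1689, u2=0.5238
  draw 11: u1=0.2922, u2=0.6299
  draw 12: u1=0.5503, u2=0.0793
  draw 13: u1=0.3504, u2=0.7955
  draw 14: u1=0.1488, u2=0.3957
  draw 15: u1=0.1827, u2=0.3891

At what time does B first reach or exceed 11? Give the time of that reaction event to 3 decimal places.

Threshold first reached at t = 2.586

t=0.000: B=3 E=6 M=3
Draw 1: a1=1.179, a2=2.184, a3=0.270, a0=3.633; τ=−ln(0.9987)/3.633=0.000 → t=0.000; u2·a0=0.0167·3.633=0.061 ≤ a1=1.179 → R1 fires; B=3 E=6 M=5
Draw 2: a1=1.179, a2=2.184, a3=0.270, a0=3.633; τ=−ln(0.1489)/3.633=0.524 → t=0.525; u2·a0=0.3868·3.633=1.405; a1=1.179 < 1.405 ≤ a1+a2=3.363 → R2 fires; B=4 E=7 M=5
Draw 3: a1=1.572, a2=2.548, a3=0.360, a0=4.480; τ=−ln(0.1519)/4.480=0.421 → t=0.945; u2·a0=0.6758·4.480=3.028; a1=1.572 < 3.028 ≤ a1+a2=4.120 → R2 fires; B=5 E=8 M=5
Draw 4: a1=1.965, a2=2.912, a3=0.450, a0=5.327; τ=−ln(0.2823)/5.327=0.237 → t=1.183; u2·a0=0.6408·5.327=3.414; a1=1.965 < 3.414 ≤ a1+a2=4.877 → R2 fires; B=6 E=9 M=5
Draw 5: a1=2.358, a2=3.276, a3=0.540, a0=6.174; τ=−ln(0.1417)/6.174=0.316 → t=1.499; u2·a0=0.0440·6.174=0.272 ≤ a1=2.358 → R1 fires; B=6 E=9 M=7
Draw 6: a1=2.358, a2=3.276, a3=0.540, a0=6.174; τ=−ln(0.3328)/6.174=0.178 → t=1.677; u2·a0=0.4116·6.174=2.541; a1=2.358 < 2.541 ≤ a1+a2=5.634 → R2 fires; B=7 E=10 M=7
Draw 7: a1=2.751, a2=3.640, a3=0.630, a0=7.021; τ=−ln(0.3069)/7.021=0.168 → t=1.846; u2·a0=0.2445·7.021=1.717 ≤ a1=2.751 → R1 fires; B=7 E=10 M=9
Draw 8: a1=2.751, a2=3.640, a3=0.630, a0=7.021; τ=−ln(0.3499)/7.021=0.150 → t=1.995; u2·a0=0.7137·7.021=5.011; a1=2.751 < 5.011 ≤ a1+a2=6.391 → R2 fires; B=8 E=11 M=9
Draw 9: a1=3.144, a2=4.004, a3=0.720, a0=7.868; τ=−ln(0.1314)/7.868=0.258 → t=2.253; u2·a0=0.7306·7.868=5.748; a1=3.144 < 5.748 ≤ a1+a2=7.148 → R2 fires; B=9 E=12 M=9
Draw 10: a1=3.537, a2=4.368, a3=0.810, a0=8.715; τ=−ln(0.1689)/8.715=0.204 → t=2.457; u2·a0=0.5238·8.715=4.565; a1=3.537 < 4.565 ≤ a1+a2=7.905 → R2 fires; B=10 E=13 M=9
Draw 11: a1=3.930, a2=4.732, a3=0.900, a0=9.562; τ=−ln(0.2922)/9.562=0.129 → t=2.586; u2·a0=0.6299·9.562=6.023; a1=3.930 < 6.023 ≤ a1+a2=8.662 → R2 fires; B=11 E=14 M=9
Draw 12: a1=4.323, a2=5.096, a3=0.990, a0=10.409; τ=−ln(0.5503)/10.409=0.057 → t=2.643; u2·a0=0.0793·10.409=0.825 ≤ a1=4.323 → R1 fires; B=11 E=14 M=11
Draw 13: a1=4.323, a2=5.096, a3=0.990, a0=10.409; τ=−ln(0.3504)/10.409=0.101 → t=2.744; u2·a0=0.7955·10.409=8.280; a1=4.323 < 8.280 ≤ a1+a2=9.419 → R2 fires; B=12 E=15 M=11
Draw 14: a1=4.716, a2=5.460, a3=1.080, a0=11.256; τ=−ln(0.1488)/11.256=0.169 → t=2.913; u2·a0=0.3957·11.256=4.454 ≤ a1=4.716 → R1 fires; B=12 E=15 M=13
Draw 15: a1=4.716, a2=5.460, a3=1.080, a0=11.256; τ=−ln(0.1827)/11.256=0.151 → t=3.064 > T=2.95: stop.
B first becomes ≥ 11 when it reaches 11 at the event at t=2.586.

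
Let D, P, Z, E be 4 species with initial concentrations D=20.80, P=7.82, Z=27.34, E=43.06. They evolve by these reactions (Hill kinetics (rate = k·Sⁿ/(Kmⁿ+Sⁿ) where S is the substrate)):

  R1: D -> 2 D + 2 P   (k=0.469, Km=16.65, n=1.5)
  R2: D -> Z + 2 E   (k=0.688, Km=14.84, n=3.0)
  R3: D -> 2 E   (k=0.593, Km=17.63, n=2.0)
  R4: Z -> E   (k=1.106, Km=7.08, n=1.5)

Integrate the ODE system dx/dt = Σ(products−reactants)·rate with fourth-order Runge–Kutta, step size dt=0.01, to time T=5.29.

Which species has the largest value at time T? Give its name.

Dominant species at T: E

RK4 with dt=0.01: 529 steps to T=5.29. Trajectory (selected grid times):
t=0.00: D=20.80 P=7.82 Z=27.34 E=43.06
t=0.59: D=20.46 P=8.14 Z=27.06 E=44.63
t=1.18: D=20.13 P=8.46 Z=26.78 E=46.19
t=1.76: D=19.81 P=8.77 Z=26.50 E=47.71
t=2.35: D=19.49 P=9.08 Z=26.21 E=49.23
t=2.94: D=19.17 P=9.39 Z=25.91 E=50.75
t=3.53: D=18.86 P=9.69 Z=25.62 E=52.24
t=4.11: D=18.56 P=9.99 Z=25.33 E=53.70
t=4.70: D=18.26 P=10.28 Z=25.02 E=55.16
t=5.29: D=17.96 P=10.58 Z=24.72 E=56.61
At T=5.29: D=17.96 P=10.58 Z=24.72 E=56.61; the largest is E.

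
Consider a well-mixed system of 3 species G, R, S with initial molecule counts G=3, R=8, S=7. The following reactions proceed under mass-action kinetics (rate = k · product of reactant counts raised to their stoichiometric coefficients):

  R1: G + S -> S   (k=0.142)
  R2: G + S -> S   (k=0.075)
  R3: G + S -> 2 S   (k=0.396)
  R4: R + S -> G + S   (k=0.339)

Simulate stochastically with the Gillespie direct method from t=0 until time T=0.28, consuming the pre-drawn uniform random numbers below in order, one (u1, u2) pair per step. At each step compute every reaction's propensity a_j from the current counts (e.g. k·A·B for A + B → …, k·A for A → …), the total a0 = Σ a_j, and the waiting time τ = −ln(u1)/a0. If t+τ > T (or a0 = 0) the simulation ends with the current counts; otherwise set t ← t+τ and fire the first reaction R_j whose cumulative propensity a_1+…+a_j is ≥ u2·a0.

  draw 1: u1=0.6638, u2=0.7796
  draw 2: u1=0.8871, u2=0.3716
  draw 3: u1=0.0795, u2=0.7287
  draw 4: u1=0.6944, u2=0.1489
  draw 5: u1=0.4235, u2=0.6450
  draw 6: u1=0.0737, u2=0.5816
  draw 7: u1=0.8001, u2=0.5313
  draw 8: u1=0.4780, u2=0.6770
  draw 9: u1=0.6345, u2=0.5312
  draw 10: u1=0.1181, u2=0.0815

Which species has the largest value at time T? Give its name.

t=0.000: G=3 R=8 S=7
Draw 1: a1=2.982, a2=1.575, a3=8.316, a4=18.984, a0=31.857; τ=−ln(0.6638)/31.857=0.013 → t=0.013; u2·a0=0.7796·31.857=24.836; a1+…+a3=12.873 < 24.836 ≤ a1+…+a4=31.857 → R4 fires; G=4 R=7 S=7
Draw 2: a1=3.976, a2=2.100, a3=11.088, a4=16.611, a0=33.775; τ=−ln(0.8871)/33.775=0.004 → t=0.016; u2·a0=0.3716·33.775=12.551; a1+a2=6.076 < 12.551 ≤ a1+…+a3=17.164 → R3 fires; G=3 R=7 S=8
Draw 3: a1=3.408, a2=1.800, a3=9.504, a4=18.984, a0=33.696; τ=−ln(0.0795)/33.696=0.075 → t=0.092; u2·a0=0.7287·33.696=24.554; a1+…+a3=14.712 < 24.554 ≤ a1+…+a4=33.696 → R4 fires; G=4 R=6 S=8
Draw 4: a1=4.544, a2=2.400, a3=12.672, a4=16.272, a0=35.888; τ=−ln(0.6944)/35.888=0.010 → t=0.102; u2·a0=0.1489·35.888=5.344; a1=4.544 < 5.344 ≤ a1+a2=6.944 → R2 fires; G=3 R=6 S=8
Draw 5: a1=3.408, a2=1.800, a3=9.504, a4=16.272, a0=30.984; τ=−ln(0.4235)/30.984=0.028 → t=0.129; u2·a0=0.6450·30.984=19.985; a1+…+a3=14.712 < 19.985 ≤ a1+…+a4=30.984 → R4 fires; G=4 R=5 S=8
Draw 6: a1=4.544, a2=2.400, a3=12.672, a4=13.560, a0=33.176; τ=−ln(0.0737)/33.176=0.079 → t=0.208; u2·a0=0.5816·33.176=19.295; a1+a2=6.944 < 19.295 ≤ a1+…+a3=19.616 → R3 fires; G=3 R=5 S=9
Draw 7: a1=3.834, a2=2.025, a3=10.692, a4=15.255, a0=31.806; τ=−ln(0.8001)/31.806=0.007 → t=0.215; u2·a0=0.5313·31.806=16.899; a1+…+a3=16.551 < 16.899 ≤ a1+…+a4=31.806 → R4 fires; G=4 R=4 S=9
Draw 8: a1=5.112, a2=2.700, a3=14.256, a4=12.204, a0=34.272; τ=−ln(0.4780)/34.272=0.022 → t=0.237; u2·a0=0.6770·34.272=23.202; a1+…+a3=22.068 < 23.202 ≤ a1+…+a4=34.272 → R4 fires; G=5 R=3 S=9
Draw 9: a1=6.390, a2=3.375, a3=17.820, a4=9.153, a0=36.738; τ=−ln(0.6345)/36.738=0.012 → t=0.249; u2·a0=0.5312·36.738=19.515; a1+a2=9.765 < 19.515 ≤ a1+…+a3=27.585 → R3 fires; G=4 R=3 S=10
Draw 10: a1=5.680, a2=3.000, a3=15.840, a4=10.170, a0=34.690; τ=−ln(0.1181)/34.690=0.062 → t=0.311 > T=0.28: stop.
At T=0.28: G=4 R=3 S=10; the largest is S.

Dominant species at T: S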